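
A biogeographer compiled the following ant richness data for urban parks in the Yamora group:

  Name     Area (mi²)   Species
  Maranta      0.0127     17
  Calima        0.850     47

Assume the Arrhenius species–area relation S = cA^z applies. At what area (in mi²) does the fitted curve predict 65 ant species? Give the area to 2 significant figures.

3.2 mi²

z = ln(47/17) / ln(0.85/0.0127) = 1.0169 / 4.2036 = 0.2419
c = 17 / 0.0127^0.2419 = 17 / 0.3478 = 48.88
A = (65/48.88)^(1/0.2419) ⇒ ln A = ln(1.33)/0.2419 = 1.1778
A = e^1.1778 ≈ 3.247 mi²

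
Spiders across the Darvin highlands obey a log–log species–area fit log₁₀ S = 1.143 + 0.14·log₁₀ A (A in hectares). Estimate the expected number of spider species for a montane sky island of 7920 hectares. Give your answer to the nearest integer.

S = 13.9 × 7920^0.14
ln S = ln 13.9 + 0.14 × ln 7920 = 2.6319 + 0.14 × 8.9771 = 3.8887
S = e^3.8887 ≈ 48.85

49 species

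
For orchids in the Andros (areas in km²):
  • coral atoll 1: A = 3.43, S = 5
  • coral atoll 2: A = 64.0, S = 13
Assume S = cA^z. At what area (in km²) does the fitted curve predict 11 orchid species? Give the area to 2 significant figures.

38 km²

z = ln(13/5) / ln(64/3.43) = 0.9555 / 2.9263 = 0.3265
c = 5 / 3.43^0.3265 = 5 / 1.495 = 3.343
A = (11/3.343)^(1/0.3265) ⇒ ln A = ln(3.29)/0.3265 = 3.6473
A = e^3.6473 ≈ 38.37 km²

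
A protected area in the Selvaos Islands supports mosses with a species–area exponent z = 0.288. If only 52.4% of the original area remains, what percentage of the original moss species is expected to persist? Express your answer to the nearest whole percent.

S_new/S_old = (A_new/A_old)^z = 0.524^0.288
= exp(0.288 × ln 0.524) = exp(0.288 × -0.6463) = exp(-0.1861) ≈ 0.8302

83%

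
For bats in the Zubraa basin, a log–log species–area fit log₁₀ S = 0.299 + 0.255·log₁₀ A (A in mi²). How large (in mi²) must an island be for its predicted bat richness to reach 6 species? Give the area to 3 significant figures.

75.7 mi²

6 = 1.991 × A^0.255  ⇒  A^0.255 = 6/1.991 = 3.014
ln A = ln(3.014) / 0.255 = 1.1033 / 0.255 = 4.3266
A = e^4.3266 ≈ 75.69 mi²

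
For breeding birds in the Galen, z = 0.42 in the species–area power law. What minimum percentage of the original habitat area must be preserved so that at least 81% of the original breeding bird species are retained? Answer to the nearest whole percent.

61%

Need (A_new/A_old)^0.42 = 0.81, so A_new/A_old = 0.81^(1/0.42) = 0.81^2.381
ln(A_new/A_old) = ln 0.81 / 0.42 = -0.2107 / 0.42 = -0.5017
A_new/A_old = e^-0.5017 ≈ 0.6055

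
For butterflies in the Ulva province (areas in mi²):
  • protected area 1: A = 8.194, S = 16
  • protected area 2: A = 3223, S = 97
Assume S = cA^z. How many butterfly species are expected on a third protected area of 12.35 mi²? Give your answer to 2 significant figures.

18

z = ln(97/16) / ln(3223/8.194) = 1.8021 / 5.9747 = 0.3016
c = 16 / 8.194^0.3016 = 16 / 1.886 = 8.484
S₃ = 8.484 × 12.35^0.3016 = 8.484 × 2.134 ≈ 18.11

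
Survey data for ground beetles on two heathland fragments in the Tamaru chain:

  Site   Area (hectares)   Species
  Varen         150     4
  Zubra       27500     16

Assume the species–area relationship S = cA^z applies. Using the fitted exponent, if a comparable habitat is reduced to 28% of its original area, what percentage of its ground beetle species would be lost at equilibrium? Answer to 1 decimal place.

z = ln(16/4) / ln(27500/150) = 1.3863 / 5.2113 = 0.2660
S_new/S_old = (A_new/A_old)^z = 0.28^0.2660 = exp(0.2660 × -1.2730) = 0.7127
Fraction lost = 1 − 0.7127 = 0.2873

28.7%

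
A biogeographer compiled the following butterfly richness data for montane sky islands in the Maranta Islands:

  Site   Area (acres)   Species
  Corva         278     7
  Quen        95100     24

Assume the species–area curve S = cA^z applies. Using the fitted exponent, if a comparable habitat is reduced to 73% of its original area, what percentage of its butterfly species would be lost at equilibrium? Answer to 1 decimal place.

6.4%

z = ln(24/7) / ln(95100/278) = 1.2321 / 5.8351 = 0.2112
S_new/S_old = (A_new/A_old)^z = 0.73^0.2112 = exp(0.2112 × -0.3147) = 0.9357
Fraction lost = 1 − 0.9357 = 0.06429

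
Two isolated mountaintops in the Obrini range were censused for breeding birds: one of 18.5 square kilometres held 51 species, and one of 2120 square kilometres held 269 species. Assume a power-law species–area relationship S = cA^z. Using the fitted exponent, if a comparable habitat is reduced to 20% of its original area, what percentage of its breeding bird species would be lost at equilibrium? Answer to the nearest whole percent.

43%

z = ln(269/51) / ln(2120/18.5) = 1.6629 / 4.7414 = 0.3507
S_new/S_old = (A_new/A_old)^z = 0.2^0.3507 = exp(0.3507 × -1.6094) = 0.5687
Fraction lost = 1 − 0.5687 = 0.4313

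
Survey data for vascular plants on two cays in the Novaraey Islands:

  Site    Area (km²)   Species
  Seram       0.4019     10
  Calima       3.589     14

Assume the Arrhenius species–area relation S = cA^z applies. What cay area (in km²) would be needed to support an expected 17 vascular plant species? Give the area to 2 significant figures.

13 km²

z = ln(14/10) / ln(3.589/0.4019) = 0.3365 / 2.1894 = 0.1537
c = 10 / 0.4019^0.1537 = 10 / 0.8693 = 11.5
A = (17/11.5)^(1/0.1537) ⇒ ln A = ln(1.478)/0.1537 = 2.5412
A = e^2.5412 ≈ 12.7 km²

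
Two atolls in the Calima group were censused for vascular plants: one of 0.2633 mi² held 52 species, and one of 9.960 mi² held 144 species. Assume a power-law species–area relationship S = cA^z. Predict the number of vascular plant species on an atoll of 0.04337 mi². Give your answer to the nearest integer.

31

z = ln(144/52) / ln(9.96/0.2633) = 1.0186 / 3.6330 = 0.2804
c = 52 / 0.2633^0.2804 = 52 / 0.6879 = 75.59
S₃ = 75.59 × 0.04337^0.2804 = 75.59 × 0.4149 ≈ 31.36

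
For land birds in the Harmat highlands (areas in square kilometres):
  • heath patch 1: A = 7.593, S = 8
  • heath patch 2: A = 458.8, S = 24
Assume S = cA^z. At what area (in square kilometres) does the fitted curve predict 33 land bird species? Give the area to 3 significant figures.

1510 square kilometres

z = ln(24/8) / ln(458.8/7.593) = 1.0986 / 4.1014 = 0.2679
c = 8 / 7.593^0.2679 = 8 / 1.721 = 4.648
A = (33/4.648)^(1/0.2679) ⇒ ln A = ln(7.1)/0.2679 = 7.3175
A = e^7.3175 ≈ 1506 square kilometres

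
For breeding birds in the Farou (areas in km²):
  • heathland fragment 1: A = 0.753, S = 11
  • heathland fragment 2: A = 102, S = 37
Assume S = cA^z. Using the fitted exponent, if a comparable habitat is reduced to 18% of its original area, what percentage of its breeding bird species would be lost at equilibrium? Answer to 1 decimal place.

34.5%

z = ln(37/11) / ln(102/0.753) = 1.2130 / 4.9087 = 0.2471
S_new/S_old = (A_new/A_old)^z = 0.18^0.2471 = exp(0.2471 × -1.7148) = 0.6546
Fraction lost = 1 − 0.6546 = 0.3454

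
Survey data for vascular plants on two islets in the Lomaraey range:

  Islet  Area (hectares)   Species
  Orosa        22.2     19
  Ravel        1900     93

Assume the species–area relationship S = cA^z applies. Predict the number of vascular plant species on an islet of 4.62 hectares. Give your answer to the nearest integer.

11

z = ln(93/19) / ln(1900/22.2) = 1.5882 / 4.4495 = 0.3569
c = 19 / 22.2^0.3569 = 19 / 3.024 = 6.283
S₃ = 6.283 × 4.62^0.3569 = 6.283 × 1.727 ≈ 10.85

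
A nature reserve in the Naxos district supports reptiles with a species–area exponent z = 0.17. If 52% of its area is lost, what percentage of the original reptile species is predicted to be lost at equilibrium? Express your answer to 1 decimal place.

11.7%

S_new/S_old = (A_new/A_old)^z = 0.48^0.17
= exp(0.17 × ln 0.48) = exp(0.17 × -0.7340) = exp(-0.1248) ≈ 0.8827
Fraction lost = 1 − 0.8827 = 0.1173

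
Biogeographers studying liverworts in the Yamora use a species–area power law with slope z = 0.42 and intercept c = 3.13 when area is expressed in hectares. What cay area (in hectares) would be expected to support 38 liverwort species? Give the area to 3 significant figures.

38 = 3.13 × A^0.42  ⇒  A^0.42 = 38/3.13 = 12.14
ln A = ln(12.14) / 0.42 = 2.4966 / 0.42 = 5.9442
A = e^5.9442 ≈ 381.5 hectares

382 hectares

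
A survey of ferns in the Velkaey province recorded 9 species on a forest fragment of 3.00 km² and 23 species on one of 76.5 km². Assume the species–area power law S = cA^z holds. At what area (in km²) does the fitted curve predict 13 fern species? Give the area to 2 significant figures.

11 km²

z = ln(23/9) / ln(76.5/3) = 0.9383 / 3.2387 = 0.2897
c = 9 / 3^0.2897 = 9 / 1.375 = 6.547
A = (13/6.547)^(1/0.2897) ⇒ ln A = ln(1.986)/0.2897 = 2.3679
A = e^2.3679 ≈ 10.68 km²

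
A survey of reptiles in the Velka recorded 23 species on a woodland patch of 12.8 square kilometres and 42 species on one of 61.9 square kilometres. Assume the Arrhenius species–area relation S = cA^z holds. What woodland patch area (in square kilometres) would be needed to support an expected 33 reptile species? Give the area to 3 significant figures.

32.9 square kilometres

z = ln(42/23) / ln(61.9/12.8) = 0.6022 / 1.5761 = 0.3821
c = 23 / 12.8^0.3821 = 23 / 2.649 = 8.683
A = (33/8.683)^(1/0.3821) ⇒ ln A = ln(3.8)/0.3821 = 3.4943
A = e^3.4943 ≈ 32.93 square kilometres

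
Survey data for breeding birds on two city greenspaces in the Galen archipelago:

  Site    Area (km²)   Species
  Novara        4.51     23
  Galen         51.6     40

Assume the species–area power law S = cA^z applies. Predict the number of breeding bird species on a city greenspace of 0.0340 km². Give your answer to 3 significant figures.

z = ln(40/23) / ln(51.6/4.51) = 0.5534 / 2.4372 = 0.2271
c = 23 / 4.51^0.2271 = 23 / 1.408 = 16.34
S₃ = 16.34 × 0.034^0.2271 = 16.34 × 0.464 ≈ 7.582

7.58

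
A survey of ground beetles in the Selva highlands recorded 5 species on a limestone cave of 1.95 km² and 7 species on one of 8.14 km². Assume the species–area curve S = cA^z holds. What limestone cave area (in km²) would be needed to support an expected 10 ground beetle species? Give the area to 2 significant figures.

37 km²

z = ln(7/5) / ln(8.14/1.95) = 0.3365 / 1.4290 = 0.2355
c = 5 / 1.95^0.2355 = 5 / 1.17 = 4.272
A = (10/4.272)^(1/0.2355) ⇒ ln A = ln(2.341)/0.2355 = 3.6115
A = e^3.6115 ≈ 37.02 km²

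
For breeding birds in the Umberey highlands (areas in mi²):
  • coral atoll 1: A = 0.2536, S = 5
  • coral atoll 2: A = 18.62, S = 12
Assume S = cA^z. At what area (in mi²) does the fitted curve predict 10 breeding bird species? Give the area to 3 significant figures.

z = ln(12/5) / ln(18.62/0.2536) = 0.8755 / 4.2962 = 0.2038
c = 5 / 0.2536^0.2038 = 5 / 0.7561 = 6.613
A = (10/6.613)^(1/0.2038) ⇒ ln A = ln(1.512)/0.2038 = 2.0295
A = e^2.0295 ≈ 7.61 mi²

7.61 mi²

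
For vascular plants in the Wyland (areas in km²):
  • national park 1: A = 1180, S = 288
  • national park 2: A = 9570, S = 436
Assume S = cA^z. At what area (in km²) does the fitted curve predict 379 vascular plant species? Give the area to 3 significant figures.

4720 km²

z = ln(436/288) / ln(9570/1180) = 0.4147 / 2.0931 = 0.1981
c = 288 / 1180^0.1981 = 288 / 4.061 = 70.93
A = (379/70.93)^(1/0.1981) ⇒ ln A = ln(5.344)/0.1981 = 8.4592
A = e^8.4592 ≈ 4718 km²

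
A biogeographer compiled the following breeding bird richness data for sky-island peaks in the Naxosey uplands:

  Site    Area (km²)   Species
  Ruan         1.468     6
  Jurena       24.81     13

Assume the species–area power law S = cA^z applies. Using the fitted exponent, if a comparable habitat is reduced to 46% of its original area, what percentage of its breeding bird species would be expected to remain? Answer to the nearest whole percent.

z = ln(13/6) / ln(24.81/1.468) = 0.7732 / 2.8273 = 0.2735
S_new/S_old = (A_new/A_old)^z = 0.46^0.2735 = exp(0.2735 × -0.7765) = 0.8087

81%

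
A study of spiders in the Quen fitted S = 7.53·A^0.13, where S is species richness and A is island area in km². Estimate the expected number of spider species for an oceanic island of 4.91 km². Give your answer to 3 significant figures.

9.26

S = 7.53 × 4.91^0.13
ln S = ln 7.53 + 0.13 × ln 4.91 = 2.0189 + 0.13 × 1.5913 = 2.2258
S = e^2.2258 ≈ 9.261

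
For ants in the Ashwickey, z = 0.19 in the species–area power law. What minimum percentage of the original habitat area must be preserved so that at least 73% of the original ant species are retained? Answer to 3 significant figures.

19.1%

Need (A_new/A_old)^0.19 = 0.73, so A_new/A_old = 0.73^(1/0.19) = 0.73^5.263
ln(A_new/A_old) = ln 0.73 / 0.19 = -0.3147 / 0.19 = -1.6564
A_new/A_old = e^-1.6564 ≈ 0.1908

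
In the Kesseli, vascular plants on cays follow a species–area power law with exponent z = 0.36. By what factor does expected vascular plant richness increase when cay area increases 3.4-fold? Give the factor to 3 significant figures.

1.55

S₂/S₁ = (A₂/A₁)^z = 3.4^0.36
ln(S₂/S₁) = 0.36 × ln 3.4 = 0.36 × 1.2238 = 0.4406
S₂/S₁ = e^0.4406 ≈ 1.554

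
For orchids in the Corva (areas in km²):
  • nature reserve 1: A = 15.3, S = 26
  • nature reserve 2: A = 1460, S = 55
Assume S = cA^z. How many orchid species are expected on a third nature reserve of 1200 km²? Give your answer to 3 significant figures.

z = ln(55/26) / ln(1460/15.3) = 0.7492 / 4.5583 = 0.1644
c = 26 / 15.3^0.1644 = 26 / 1.566 = 16.61
S₃ = 16.61 × 1200^0.1644 = 16.61 × 3.207 ≈ 53.26

53.3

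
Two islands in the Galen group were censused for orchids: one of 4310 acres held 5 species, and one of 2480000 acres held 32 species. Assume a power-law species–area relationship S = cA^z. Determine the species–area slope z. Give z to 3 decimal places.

Taking logs: ln S = ln c + z ln A, so z = (ln S₂ − ln S₁)/(ln A₂ − ln A₁).
z = ln(32/5) / ln(2480000/4310) = ln(6.4) / ln(575.4) = 1.8563 / 6.3551 = 0.2921

0.292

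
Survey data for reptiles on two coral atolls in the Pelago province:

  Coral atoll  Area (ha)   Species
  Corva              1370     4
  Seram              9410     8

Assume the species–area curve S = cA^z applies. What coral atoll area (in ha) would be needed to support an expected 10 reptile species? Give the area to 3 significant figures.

z = ln(8/4) / ln(9410/1370) = 0.6931 / 1.9270 = 0.3597
c = 4 / 1370^0.3597 = 4 / 13.44 = 0.2977
A = (10/0.2977)^(1/0.3597) ⇒ ln A = ln(33.59)/0.3597 = 9.7699
A = e^9.7699 ≈ 17499 ha

17500 ha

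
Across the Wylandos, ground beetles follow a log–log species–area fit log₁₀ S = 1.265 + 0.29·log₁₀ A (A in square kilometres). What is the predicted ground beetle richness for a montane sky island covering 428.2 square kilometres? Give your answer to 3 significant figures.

S = 18.41 × 428.2^0.29
ln S = ln 18.41 + 0.29 × ln 428.2 = 2.9128 + 0.29 × 6.0596 = 4.6701
S = e^4.6701 ≈ 106.7

107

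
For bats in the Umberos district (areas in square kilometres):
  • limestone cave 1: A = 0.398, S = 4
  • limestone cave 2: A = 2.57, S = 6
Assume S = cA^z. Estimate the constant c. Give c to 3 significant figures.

4.89

z = ln(S₂/S₁) / ln(A₂/A₁) = ln(6/4) / ln(2.57/0.398) = 0.4055 / 1.8652 = 0.2174
c = S₁ / A₁^z = 4 / 0.398^0.2174 = 4 / 0.8185 = 4.887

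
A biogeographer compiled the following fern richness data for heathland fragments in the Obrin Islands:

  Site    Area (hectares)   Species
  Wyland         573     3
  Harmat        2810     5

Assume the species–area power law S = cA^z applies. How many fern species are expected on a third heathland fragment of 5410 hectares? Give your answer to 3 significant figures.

6.17

z = ln(5/3) / ln(2810/573) = 0.5108 / 1.5901 = 0.3213
c = 3 / 573^0.3213 = 3 / 7.693 = 0.39
S₃ = 0.39 × 5410^0.3213 = 0.39 × 15.82 ≈ 6.171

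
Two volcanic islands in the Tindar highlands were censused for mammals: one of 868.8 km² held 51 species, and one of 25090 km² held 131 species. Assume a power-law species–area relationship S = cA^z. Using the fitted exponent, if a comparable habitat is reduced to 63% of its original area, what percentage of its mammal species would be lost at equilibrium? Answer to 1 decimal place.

12.2%

z = ln(131/51) / ln(25090/868.8) = 0.9434 / 3.3631 = 0.2805
S_new/S_old = (A_new/A_old)^z = 0.63^0.2805 = exp(0.2805 × -0.4620) = 0.8784
Fraction lost = 1 − 0.8784 = 0.1216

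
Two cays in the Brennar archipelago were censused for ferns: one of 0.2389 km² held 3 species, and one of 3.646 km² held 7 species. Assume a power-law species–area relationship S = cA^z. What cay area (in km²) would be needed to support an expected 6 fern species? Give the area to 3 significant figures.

z = ln(7/3) / ln(3.646/0.2389) = 0.8473 / 2.7253 = 0.3109
c = 3 / 0.2389^0.3109 = 3 / 0.6408 = 4.682
A = (6/4.682)^(1/0.3109) ⇒ ln A = ln(1.282)/0.3109 = 0.7978
A = e^0.7978 ≈ 2.221 km²

2.22 km²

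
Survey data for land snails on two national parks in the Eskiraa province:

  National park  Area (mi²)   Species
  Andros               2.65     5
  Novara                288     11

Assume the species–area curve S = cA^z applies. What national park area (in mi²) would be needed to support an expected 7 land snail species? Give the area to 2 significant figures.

20 mi²

z = ln(11/5) / ln(288/2.65) = 0.7885 / 4.6884 = 0.1682
c = 5 / 2.65^0.1682 = 5 / 1.178 = 4.244
A = (7/4.244)^(1/0.1682) ⇒ ln A = ln(1.649)/0.1682 = 2.9753
A = e^2.9753 ≈ 19.6 mi²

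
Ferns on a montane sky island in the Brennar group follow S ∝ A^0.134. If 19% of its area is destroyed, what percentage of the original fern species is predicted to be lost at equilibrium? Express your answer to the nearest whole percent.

S_new/S_old = (A_new/A_old)^z = 0.81^0.134
= exp(0.134 × ln 0.81) = exp(0.134 × -0.2107) = exp(-0.0282) ≈ 0.9722
Fraction lost = 1 − 0.9722 = 0.02784

3%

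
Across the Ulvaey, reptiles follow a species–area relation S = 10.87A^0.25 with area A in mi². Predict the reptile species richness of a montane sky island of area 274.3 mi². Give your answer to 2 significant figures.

S = 10.87 × 274.3^0.25 = 10.87 × 4.07 ≈ 44.24

44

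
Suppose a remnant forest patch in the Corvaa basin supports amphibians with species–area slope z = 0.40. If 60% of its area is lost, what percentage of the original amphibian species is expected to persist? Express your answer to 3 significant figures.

S_new/S_old = (A_new/A_old)^z = 0.4^0.4
= exp(0.4 × ln 0.4) = exp(0.4 × -0.9163) = exp(-0.3665) ≈ 0.6931

69.3%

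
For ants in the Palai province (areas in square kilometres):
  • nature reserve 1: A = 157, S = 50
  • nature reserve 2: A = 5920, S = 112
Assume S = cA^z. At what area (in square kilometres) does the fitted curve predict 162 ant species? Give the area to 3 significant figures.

31200 square kilometres

z = ln(112/50) / ln(5920/157) = 0.8065 / 3.6298 = 0.2222
c = 50 / 157^0.2222 = 50 / 3.075 = 16.26
A = (162/16.26)^(1/0.2222) ⇒ ln A = ln(9.964)/0.2222 = 10.3474
A = e^10.3474 ≈ 31174 square kilometres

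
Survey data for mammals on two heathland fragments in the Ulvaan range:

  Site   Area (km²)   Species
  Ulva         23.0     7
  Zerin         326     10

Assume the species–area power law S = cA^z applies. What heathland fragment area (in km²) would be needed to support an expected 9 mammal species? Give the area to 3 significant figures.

149 km²

z = ln(10/7) / ln(326/23) = 0.3567 / 2.6514 = 0.1345
c = 7 / 23^0.1345 = 7 / 1.525 = 4.591
A = (9/4.591)^(1/0.1345) ⇒ ln A = ln(1.96)/0.1345 = 5.0037
A = e^5.0037 ≈ 149 km²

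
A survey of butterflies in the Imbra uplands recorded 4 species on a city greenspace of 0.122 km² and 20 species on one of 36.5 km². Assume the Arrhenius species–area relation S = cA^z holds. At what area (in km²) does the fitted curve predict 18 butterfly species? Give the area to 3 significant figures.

z = ln(20/4) / ln(36.5/0.122) = 1.6094 / 5.7010 = 0.2823
c = 4 / 0.122^0.2823 = 4 / 0.5522 = 7.244
A = (18/7.244)^(1/0.2823) ⇒ ln A = ln(2.485)/0.2823 = 3.2241
A = e^3.2241 ≈ 25.13 km²

25.1 km²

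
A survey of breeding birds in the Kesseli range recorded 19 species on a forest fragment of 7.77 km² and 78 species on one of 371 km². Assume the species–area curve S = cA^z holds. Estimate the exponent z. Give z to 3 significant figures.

0.365

Taking logs: ln S = ln c + z ln A, so z = (ln S₂ − ln S₁)/(ln A₂ − ln A₁).
z = ln(78/19) / ln(371/7.77) = ln(4.105) / ln(47.75) = 1.4123 / 3.8659 = 0.3653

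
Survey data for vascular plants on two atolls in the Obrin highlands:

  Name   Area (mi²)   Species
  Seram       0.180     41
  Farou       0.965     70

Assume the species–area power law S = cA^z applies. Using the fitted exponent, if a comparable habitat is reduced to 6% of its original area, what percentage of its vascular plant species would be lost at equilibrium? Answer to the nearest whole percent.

z = ln(70/41) / ln(0.965/0.18) = 0.5349 / 1.6792 = 0.3186
S_new/S_old = (A_new/A_old)^z = 0.06^0.3186 = exp(0.3186 × -2.8134) = 0.4081
Fraction lost = 1 − 0.4081 = 0.5919

59%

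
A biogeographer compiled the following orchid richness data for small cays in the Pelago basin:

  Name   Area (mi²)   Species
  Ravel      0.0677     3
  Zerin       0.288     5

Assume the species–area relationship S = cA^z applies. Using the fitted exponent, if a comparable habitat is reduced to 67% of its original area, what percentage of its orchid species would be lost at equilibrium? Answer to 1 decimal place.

13.2%

z = ln(5/3) / ln(0.288/0.0677) = 0.5108 / 1.4479 = 0.3528
S_new/S_old = (A_new/A_old)^z = 0.67^0.3528 = exp(0.3528 × -0.4005) = 0.8682
Fraction lost = 1 − 0.8682 = 0.1318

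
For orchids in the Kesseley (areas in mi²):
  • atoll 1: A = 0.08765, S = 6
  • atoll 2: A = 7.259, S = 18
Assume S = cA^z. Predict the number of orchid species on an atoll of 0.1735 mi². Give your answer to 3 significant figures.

z = ln(18/6) / ln(7.259/0.08765) = 1.0986 / 4.4166 = 0.2487
c = 6 / 0.08765^0.2487 = 6 / 0.5458 = 10.99
S₃ = 10.99 × 0.1735^0.2487 = 10.99 × 0.6468 ≈ 7.111

7.11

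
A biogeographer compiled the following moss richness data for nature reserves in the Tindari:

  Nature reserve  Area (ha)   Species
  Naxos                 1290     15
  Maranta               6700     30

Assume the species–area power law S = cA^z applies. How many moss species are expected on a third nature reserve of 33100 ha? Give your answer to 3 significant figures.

58.7

z = ln(30/15) / ln(6700/1290) = 0.6931 / 1.6475 = 0.4207
c = 15 / 1290^0.4207 = 15 / 20.36 = 0.7368
S₃ = 0.7368 × 33100^0.4207 = 0.7368 × 79.74 ≈ 58.75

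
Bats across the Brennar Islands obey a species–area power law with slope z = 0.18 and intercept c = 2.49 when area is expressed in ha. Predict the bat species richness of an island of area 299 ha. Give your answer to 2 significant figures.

S = 2.49 × 299^0.18
ln S = ln 2.49 + 0.18 × ln 299 = 0.9123 + 0.18 × 5.7004 = 1.9384
S = e^1.9384 ≈ 6.947

6.9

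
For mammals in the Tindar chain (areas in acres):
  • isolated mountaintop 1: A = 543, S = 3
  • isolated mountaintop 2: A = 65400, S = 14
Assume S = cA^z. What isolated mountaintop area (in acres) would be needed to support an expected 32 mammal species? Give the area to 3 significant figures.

z = ln(14/3) / ln(65400/543) = 1.5404 / 4.7912 = 0.3215
c = 3 / 543^0.3215 = 3 / 7.573 = 0.3961
A = (32/0.3961)^(1/0.3215) ⇒ ln A = ln(80.78)/0.3215 = 13.6595
A = e^13.6595 ≈ 855511 acres

856000 acres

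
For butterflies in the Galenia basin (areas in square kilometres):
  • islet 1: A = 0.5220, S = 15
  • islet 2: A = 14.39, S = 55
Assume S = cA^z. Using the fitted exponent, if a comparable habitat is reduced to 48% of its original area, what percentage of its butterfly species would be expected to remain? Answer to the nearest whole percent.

z = ln(55/15) / ln(14.39/0.522) = 1.2993 / 3.3166 = 0.3917
S_new/S_old = (A_new/A_old)^z = 0.48^0.3917 = exp(0.3917 × -0.7340) = 0.7501

75%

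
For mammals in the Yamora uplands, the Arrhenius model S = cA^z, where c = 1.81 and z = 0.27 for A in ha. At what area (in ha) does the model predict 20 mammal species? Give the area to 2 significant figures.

7300 ha

20 = 1.81 × A^0.27  ⇒  A^0.27 = 20/1.81 = 11.05
ln A = ln(11.05) / 0.27 = 2.4024 / 0.27 = 8.8978
A = e^8.8978 ≈ 7316 ha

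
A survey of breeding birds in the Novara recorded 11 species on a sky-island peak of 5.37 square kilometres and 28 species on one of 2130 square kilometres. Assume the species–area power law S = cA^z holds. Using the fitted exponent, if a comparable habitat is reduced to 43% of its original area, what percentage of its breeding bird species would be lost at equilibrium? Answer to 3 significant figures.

z = ln(28/11) / ln(2130/5.37) = 0.9343 / 5.9830 = 0.1562
S_new/S_old = (A_new/A_old)^z = 0.43^0.1562 = exp(0.1562 × -0.8440) = 0.8765
Fraction lost = 1 − 0.8765 = 0.1235

12.3%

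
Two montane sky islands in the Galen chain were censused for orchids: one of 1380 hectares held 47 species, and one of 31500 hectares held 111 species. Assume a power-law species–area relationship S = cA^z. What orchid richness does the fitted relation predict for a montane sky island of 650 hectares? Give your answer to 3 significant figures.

38.2

z = ln(111/47) / ln(31500/1380) = 0.8594 / 3.1279 = 0.2747
c = 47 / 1380^0.2747 = 47 / 7.289 = 6.448
S₃ = 6.448 × 650^0.2747 = 6.448 × 5.927 ≈ 38.22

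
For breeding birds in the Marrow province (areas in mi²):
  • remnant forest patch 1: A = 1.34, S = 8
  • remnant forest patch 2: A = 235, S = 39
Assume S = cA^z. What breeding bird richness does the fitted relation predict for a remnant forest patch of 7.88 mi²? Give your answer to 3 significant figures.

13.8

z = ln(39/8) / ln(235/1.34) = 1.5841 / 5.1669 = 0.3066
c = 8 / 1.34^0.3066 = 8 / 1.094 = 7.313
S₃ = 7.313 × 7.88^0.3066 = 7.313 × 1.883 ≈ 13.77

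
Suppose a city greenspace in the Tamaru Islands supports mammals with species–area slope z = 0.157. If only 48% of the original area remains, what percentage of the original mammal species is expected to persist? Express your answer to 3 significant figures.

S_new/S_old = (A_new/A_old)^z = 0.48^0.157
= exp(0.157 × ln 0.48) = exp(0.157 × -0.7340) = exp(-0.1152) ≈ 0.8912

89.1%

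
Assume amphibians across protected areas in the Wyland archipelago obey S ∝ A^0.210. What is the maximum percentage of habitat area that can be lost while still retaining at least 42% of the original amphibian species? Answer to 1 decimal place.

Need (A_new/A_old)^0.21 = 0.42, so A_new/A_old = 0.42^(1/0.21) = 0.42^4.762
ln(A_new/A_old) = ln 0.42 / 0.21 = -0.8675 / 0.21 = -4.1310
A_new/A_old = e^-4.1310 ≈ 0.01607
Fraction that can be lost = 1 − 0.01607 = 0.9839

98.4%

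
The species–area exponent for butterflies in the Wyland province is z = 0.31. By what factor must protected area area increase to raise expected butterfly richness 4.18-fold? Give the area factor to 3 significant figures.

101

(A₂/A₁)^0.31 = 4.18, so A₂/A₁ = 4.18^(1/0.31) = 4.18^3.226
ln(A₂/A₁) = ln 4.18 / 0.31 = 1.4303 / 0.31 = 4.6139
A₂/A₁ = e^4.6139 ≈ 100.9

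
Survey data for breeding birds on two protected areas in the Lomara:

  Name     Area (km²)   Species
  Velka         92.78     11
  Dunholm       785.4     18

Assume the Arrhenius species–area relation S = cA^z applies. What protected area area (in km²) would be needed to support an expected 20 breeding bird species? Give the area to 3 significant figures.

1240 km²

z = ln(18/11) / ln(785.4/92.78) = 0.4925 / 2.1360 = 0.2306
c = 11 / 92.78^0.2306 = 11 / 2.842 = 3.871
A = (20/3.871)^(1/0.2306) ⇒ ln A = ln(5.167)/0.2306 = 7.1232
A = e^7.1232 ≈ 1240 km²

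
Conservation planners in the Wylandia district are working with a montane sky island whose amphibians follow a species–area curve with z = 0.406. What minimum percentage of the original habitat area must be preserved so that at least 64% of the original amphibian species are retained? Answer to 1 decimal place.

33.3%

Need (A_new/A_old)^0.406 = 0.64, so A_new/A_old = 0.64^(1/0.406) = 0.64^2.463
ln(A_new/A_old) = ln 0.64 / 0.406 = -0.4463 / 0.406 = -1.0992
A_new/A_old = e^-1.0992 ≈ 0.3331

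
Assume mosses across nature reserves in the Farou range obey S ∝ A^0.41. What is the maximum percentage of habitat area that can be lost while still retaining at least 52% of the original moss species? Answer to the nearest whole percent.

Need (A_new/A_old)^0.41 = 0.52, so A_new/A_old = 0.52^(1/0.41) = 0.52^2.439
ln(A_new/A_old) = ln 0.52 / 0.41 = -0.6539 / 0.41 = -1.5949
A_new/A_old = e^-1.5949 ≈ 0.2029
Fraction that can be lost = 1 − 0.2029 = 0.7971

80%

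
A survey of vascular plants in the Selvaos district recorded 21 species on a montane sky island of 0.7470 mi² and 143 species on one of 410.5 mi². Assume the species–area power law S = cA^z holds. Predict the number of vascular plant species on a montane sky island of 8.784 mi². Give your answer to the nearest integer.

44

z = ln(143/21) / ln(410.5/0.747) = 1.9183 / 6.3091 = 0.3041
c = 21 / 0.747^0.3041 = 21 / 0.9151 = 22.95
S₃ = 22.95 × 8.784^0.3041 = 22.95 × 1.936 ≈ 44.43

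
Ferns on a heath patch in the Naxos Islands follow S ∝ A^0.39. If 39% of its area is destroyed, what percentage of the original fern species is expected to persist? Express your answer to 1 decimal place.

82.5%

S_new/S_old = (A_new/A_old)^z = 0.61^0.39
= exp(0.39 × ln 0.61) = exp(0.39 × -0.4943) = exp(-0.1928) ≈ 0.8247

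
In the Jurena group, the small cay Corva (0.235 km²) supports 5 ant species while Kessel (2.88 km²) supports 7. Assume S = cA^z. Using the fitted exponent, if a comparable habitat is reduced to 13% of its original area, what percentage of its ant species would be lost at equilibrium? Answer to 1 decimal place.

24.0%

z = ln(7/5) / ln(2.88/0.235) = 0.3365 / 2.5060 = 0.1343
S_new/S_old = (A_new/A_old)^z = 0.13^0.1343 = exp(0.1343 × -2.0402) = 0.7604
Fraction lost = 1 − 0.7604 = 0.2396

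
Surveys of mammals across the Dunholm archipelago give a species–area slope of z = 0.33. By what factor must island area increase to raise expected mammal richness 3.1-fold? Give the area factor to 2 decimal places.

(A₂/A₁)^0.33 = 3.1, so A₂/A₁ = 3.1^(1/0.33) = 3.1^3.03
ln(A₂/A₁) = ln 3.1 / 0.33 = 1.1314 / 0.33 = 3.4285
A₂/A₁ = e^3.4285 ≈ 30.83

30.83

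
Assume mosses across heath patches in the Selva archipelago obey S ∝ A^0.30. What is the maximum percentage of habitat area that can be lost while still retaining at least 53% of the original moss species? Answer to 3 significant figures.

88.0%

Need (A_new/A_old)^0.3 = 0.53, so A_new/A_old = 0.53^(1/0.3) = 0.53^3.333
ln(A_new/A_old) = ln 0.53 / 0.3 = -0.6349 / 0.3 = -2.1163
A_new/A_old = e^-2.1163 ≈ 0.1205
Fraction that can be lost = 1 − 0.1205 = 0.8795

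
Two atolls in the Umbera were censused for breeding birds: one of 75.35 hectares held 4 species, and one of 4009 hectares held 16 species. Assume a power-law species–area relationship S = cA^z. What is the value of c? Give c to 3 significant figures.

z = ln(S₂/S₁) / ln(A₂/A₁) = ln(16/4) / ln(4009/75.35) = 1.3863 / 3.9742 = 0.3488
c = S₁ / A₁^z = 4 / 75.35^0.3488 = 4 / 4.516 = 0.8857

0.886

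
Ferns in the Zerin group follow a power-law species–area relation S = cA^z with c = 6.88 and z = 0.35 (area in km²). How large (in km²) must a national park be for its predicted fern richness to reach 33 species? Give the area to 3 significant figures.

33 = 6.88 × A^0.35  ⇒  A^0.35 = 33/6.88 = 4.797
ln A = ln(4.797) / 0.35 = 1.5679 / 0.35 = 4.4797
A = e^4.4797 ≈ 88.21 km²

88.2 km²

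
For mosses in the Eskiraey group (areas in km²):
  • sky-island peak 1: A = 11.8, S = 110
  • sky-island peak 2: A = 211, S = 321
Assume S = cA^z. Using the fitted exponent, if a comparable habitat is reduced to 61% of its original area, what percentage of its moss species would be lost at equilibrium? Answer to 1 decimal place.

16.8%

z = ln(321/110) / ln(211/11.8) = 1.0710 / 2.8838 = 0.3714
S_new/S_old = (A_new/A_old)^z = 0.61^0.3714 = exp(0.3714 × -0.4943) = 0.8323
Fraction lost = 1 − 0.8323 = 0.1677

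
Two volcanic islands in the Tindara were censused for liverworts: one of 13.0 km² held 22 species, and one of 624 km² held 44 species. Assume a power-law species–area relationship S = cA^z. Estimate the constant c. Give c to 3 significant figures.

z = ln(S₂/S₁) / ln(A₂/A₁) = ln(44/22) / ln(624/13) = 0.6931 / 3.8712 = 0.1791
c = S₁ / A₁^z = 22 / 13^0.1791 = 22 / 1.583 = 13.9

13.9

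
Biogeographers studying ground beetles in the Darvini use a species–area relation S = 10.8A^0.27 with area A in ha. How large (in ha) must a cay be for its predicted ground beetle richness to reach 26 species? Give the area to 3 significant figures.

26 = 10.8 × A^0.27  ⇒  A^0.27 = 26/10.8 = 2.407
ln A = ln(2.407) / 0.27 = 0.8786 / 0.27 = 3.2539
A = e^3.2539 ≈ 25.89 ha

25.9 ha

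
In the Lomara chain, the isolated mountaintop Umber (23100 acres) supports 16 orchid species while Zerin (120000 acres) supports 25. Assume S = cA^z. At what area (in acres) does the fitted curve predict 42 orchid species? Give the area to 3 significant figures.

z = ln(25/16) / ln(120000/23100) = 0.4463 / 1.6477 = 0.2709
c = 16 / 23100^0.2709 = 16 / 15.2 = 1.052
A = (42/1.052)^(1/0.2709) ⇒ ln A = ln(39.91)/0.2709 = 13.6106
A = e^13.6106 ≈ 814717 acres

815000 acres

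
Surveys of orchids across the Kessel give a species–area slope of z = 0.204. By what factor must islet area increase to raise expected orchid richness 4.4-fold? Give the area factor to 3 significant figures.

1430

(A₂/A₁)^0.204 = 4.4, so A₂/A₁ = 4.4^(1/0.204) = 4.4^4.902
ln(A₂/A₁) = ln 4.4 / 0.204 = 1.4816 / 0.204 = 7.2628
A₂/A₁ = e^7.2628 ≈ 1426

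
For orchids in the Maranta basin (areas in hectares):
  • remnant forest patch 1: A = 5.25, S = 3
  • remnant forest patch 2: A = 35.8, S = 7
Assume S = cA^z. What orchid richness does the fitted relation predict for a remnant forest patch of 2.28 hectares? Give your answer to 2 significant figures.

z = ln(7/3) / ln(35.8/5.25) = 0.8473 / 1.9197 = 0.4414
c = 3 / 5.25^0.4414 = 3 / 2.079 = 1.443
S₃ = 1.443 × 2.28^0.4414 = 1.443 × 1.439 ≈ 2.076

2.1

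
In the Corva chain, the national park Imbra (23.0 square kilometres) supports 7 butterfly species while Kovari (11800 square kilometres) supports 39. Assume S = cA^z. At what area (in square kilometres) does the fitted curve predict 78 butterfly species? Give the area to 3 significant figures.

z = ln(39/7) / ln(11800/23) = 1.7177 / 6.2404 = 0.2752
c = 7 / 23^0.2752 = 7 / 2.37 = 2.953
A = (78/2.953)^(1/0.2752) ⇒ ln A = ln(26.41)/0.2752 = 11.8941
A = e^11.8941 ≈ 146402 square kilometres

146000 square kilometres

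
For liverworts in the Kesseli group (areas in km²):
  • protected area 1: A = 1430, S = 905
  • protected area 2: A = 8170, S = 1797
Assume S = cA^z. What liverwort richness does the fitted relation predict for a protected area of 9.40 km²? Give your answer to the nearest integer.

z = ln(1797/905) / ln(8170/1430) = 0.6859 / 1.7428 = 0.3936
c = 905 / 1430^0.3936 = 905 / 17.45 = 51.85
S₃ = 51.85 × 9.4^0.3936 = 51.85 × 2.416 ≈ 125.2

125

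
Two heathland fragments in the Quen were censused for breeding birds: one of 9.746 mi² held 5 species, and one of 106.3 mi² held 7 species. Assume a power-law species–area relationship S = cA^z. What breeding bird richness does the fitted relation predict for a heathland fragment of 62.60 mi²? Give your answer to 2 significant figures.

6.5

z = ln(7/5) / ln(106.3/9.746) = 0.3365 / 2.3894 = 0.1408
c = 5 / 9.746^0.1408 = 5 / 1.378 = 3.628
S₃ = 3.628 × 62.6^0.1408 = 3.628 × 1.791 ≈ 6.497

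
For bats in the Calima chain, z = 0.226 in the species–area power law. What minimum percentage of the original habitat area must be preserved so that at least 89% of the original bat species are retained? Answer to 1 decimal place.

Need (A_new/A_old)^0.226 = 0.89, so A_new/A_old = 0.89^(1/0.226) = 0.89^4.425
ln(A_new/A_old) = ln 0.89 / 0.226 = -0.1165 / 0.226 = -0.5156
A_new/A_old = e^-0.5156 ≈ 0.5971

59.7%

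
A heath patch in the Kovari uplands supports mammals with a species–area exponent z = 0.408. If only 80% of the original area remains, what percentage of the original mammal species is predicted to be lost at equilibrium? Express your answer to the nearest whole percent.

9%

S_new/S_old = (A_new/A_old)^z = 0.8^0.408
= exp(0.408 × ln 0.8) = exp(0.408 × -0.2231) = exp(-0.0910) ≈ 0.913
Fraction lost = 1 − 0.913 = 0.08702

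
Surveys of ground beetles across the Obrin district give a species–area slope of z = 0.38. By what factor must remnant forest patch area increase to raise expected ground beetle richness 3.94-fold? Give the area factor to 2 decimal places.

(A₂/A₁)^0.38 = 3.94, so A₂/A₁ = 3.94^(1/0.38) = 3.94^2.632
ln(A₂/A₁) = ln 3.94 / 0.38 = 1.3712 / 0.38 = 3.6084
A₂/A₁ = e^3.6084 ≈ 36.91

36.91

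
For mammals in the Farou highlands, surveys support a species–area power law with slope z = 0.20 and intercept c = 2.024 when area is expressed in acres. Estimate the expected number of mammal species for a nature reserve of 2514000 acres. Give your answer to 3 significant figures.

38.6

S = 2.024 × 2514000^0.2
ln S = ln 2.024 + 0.2 × ln 2514000 = 0.7051 + 0.2 × 14.7374 = 3.6526
S = e^3.6526 ≈ 38.57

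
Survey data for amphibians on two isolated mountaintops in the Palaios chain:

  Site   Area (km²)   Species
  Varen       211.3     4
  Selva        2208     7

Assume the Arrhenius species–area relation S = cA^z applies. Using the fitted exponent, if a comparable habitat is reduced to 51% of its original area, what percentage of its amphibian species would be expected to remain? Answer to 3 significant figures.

z = ln(7/4) / ln(2208/211.3) = 0.5596 / 2.3466 = 0.2385
S_new/S_old = (A_new/A_old)^z = 0.51^0.2385 = exp(0.2385 × -0.6733) = 0.8516

85.2%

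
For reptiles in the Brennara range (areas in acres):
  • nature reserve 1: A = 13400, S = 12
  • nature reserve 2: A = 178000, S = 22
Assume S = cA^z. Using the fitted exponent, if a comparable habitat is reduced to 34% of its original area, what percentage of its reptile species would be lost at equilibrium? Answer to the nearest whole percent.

22%

z = ln(22/12) / ln(178000/13400) = 0.6061 / 2.5865 = 0.2343
S_new/S_old = (A_new/A_old)^z = 0.34^0.2343 = exp(0.2343 × -1.0788) = 0.7766
Fraction lost = 1 − 0.7766 = 0.2234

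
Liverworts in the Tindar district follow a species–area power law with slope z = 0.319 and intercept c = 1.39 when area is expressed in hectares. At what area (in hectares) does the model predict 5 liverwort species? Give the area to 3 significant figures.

5 = 1.39 × A^0.319  ⇒  A^0.319 = 5/1.39 = 3.597
ln A = ln(3.597) / 0.319 = 1.2801 / 0.319 = 4.0130
A = e^4.0130 ≈ 55.31 hectares

55.3 hectares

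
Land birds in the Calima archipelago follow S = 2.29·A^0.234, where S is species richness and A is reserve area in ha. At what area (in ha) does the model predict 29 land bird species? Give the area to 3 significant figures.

51500 ha

29 = 2.29 × A^0.234  ⇒  A^0.234 = 29/2.29 = 12.66
ln A = ln(12.66) / 0.234 = 2.5387 / 0.234 = 10.8493
A = e^10.8493 ≈ 51500 ha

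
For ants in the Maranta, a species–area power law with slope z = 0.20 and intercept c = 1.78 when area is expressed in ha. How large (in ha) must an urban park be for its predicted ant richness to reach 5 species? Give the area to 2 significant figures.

5 = 1.78 × A^0.2  ⇒  A^0.2 = 5/1.78 = 2.809
ln A = ln(2.809) / 0.2 = 1.0328 / 0.2 = 5.1641
A = e^5.1641 ≈ 174.9 ha

170 ha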